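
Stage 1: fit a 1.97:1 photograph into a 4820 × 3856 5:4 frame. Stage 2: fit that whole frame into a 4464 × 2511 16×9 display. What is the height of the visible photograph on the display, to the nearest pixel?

1593 px

First fit — 1.97:1 into 4820×3856 spans the width: 4820.00 × 2446.70.
5:4 in 4464×2511: fills the height, so the intermediate becomes 3138.75 × 2511.00 — a scale of ×0.6512.
Applying the same ×0.6512: 2446.70 → 1593.27.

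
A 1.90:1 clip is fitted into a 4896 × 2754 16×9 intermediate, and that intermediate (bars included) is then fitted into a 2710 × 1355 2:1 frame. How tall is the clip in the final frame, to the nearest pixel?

First fit — 1.90:1 into 4896×2754 spans the width: 4896.00 × 2576.84.
16×9 in 2710×1355: fills the height, so the intermediate becomes 2408.89 × 1355.00 — a scale of ×0.4920.
Applying the same ×0.4920: 2576.84 → 1267.84.

1268 px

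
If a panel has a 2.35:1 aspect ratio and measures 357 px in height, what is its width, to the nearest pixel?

839 px

At 2.35:1, 357 × 2.350 ≈ 838.95.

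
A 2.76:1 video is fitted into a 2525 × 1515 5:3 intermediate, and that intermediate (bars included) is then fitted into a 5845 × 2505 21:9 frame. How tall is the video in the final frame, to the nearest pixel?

1513 px

First fit — 2.76:1 into 2525×1515 spans the width: 2525.00 × 914.86.
5:3 in 5845×2505: fills the height, so the intermediate becomes 4175.00 × 2505.00 — a scale of ×1.6535.
So the video's height is 914.86 × 1.6535 ≈ 1512.68.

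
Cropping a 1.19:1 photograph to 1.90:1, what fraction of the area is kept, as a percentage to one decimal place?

62.6%

1.90:1 is wider than 1.19:1, so the crop keeps the full width and trims the height.
Area ratio = (1.190)/(1.900) = 62.63% retained.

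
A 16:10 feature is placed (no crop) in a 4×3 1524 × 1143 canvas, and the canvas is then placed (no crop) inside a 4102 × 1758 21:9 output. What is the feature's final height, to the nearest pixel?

1465 px

First fit — 16:10 into 1524×1143 spans the width: 1524.00 × 952.50.
The 4×3 canvas is height-limited in 4102×1758, giving 2344.00 × 1758.00; scale factor 1.5381.
The feature scales with it: height 952.50 × 1.5381 ≈ 1465.00.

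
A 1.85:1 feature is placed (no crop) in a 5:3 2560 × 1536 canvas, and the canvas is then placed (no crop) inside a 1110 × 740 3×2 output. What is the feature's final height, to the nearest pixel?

600 px

1.85:1 in 2560×1536: fills the width, so the feature is 2560.00 × 1383.78.
The 5:3 canvas is width-limited in 1110×740, giving 1110.00 × 666.00; scale factor 0.4336.
So the feature's height is 1383.78 × 0.4336 ≈ 600.00.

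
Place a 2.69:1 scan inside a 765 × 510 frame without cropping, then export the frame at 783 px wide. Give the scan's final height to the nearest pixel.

At 765×510 the scan is width-limited, so height = 765 / 2.690 ≈ 284.39 px.
Scaling 765 → 783 is ×1.0235, so the height becomes 284.39 × 1.0235 ≈ 291.08 px.

291 px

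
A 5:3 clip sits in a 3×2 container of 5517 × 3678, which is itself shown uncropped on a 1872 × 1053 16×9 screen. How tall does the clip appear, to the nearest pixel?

948 px

Inside the 5517×3678 canvas the clip is width-limited at 5517.00 × 3310.20.
The 3×2 canvas is height-limited in 1872×1053, giving 1579.50 × 1053.00; scale factor 0.2863.
Applying the same ×0.2863: 3310.20 → 947.70.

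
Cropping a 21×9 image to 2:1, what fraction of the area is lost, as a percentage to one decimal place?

Going from 21×9 to 2:1 means cutting width while keeping height.
(2.000)/(2.333) ≈ 0.857 of the area survives, leaving 14.29% discarded.

14.3%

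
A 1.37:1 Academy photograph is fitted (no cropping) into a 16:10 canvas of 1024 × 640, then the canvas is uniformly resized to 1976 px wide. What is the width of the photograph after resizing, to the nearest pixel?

1692 px

In the 1024×640 frame the photograph fills the height: width = 640 × 1.370 ≈ 876.80 px.
Resizing to 1976 px wide multiplies everything by 1.9297: 876.80 → 1691.95 px.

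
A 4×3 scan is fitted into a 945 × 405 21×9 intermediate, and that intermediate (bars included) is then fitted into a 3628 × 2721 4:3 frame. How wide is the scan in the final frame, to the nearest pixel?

2073 px

First fit — 4×3 into 945×405 spans the height: 540.00 × 405.00.
21×9 in 3628×2721: fills the width, so the intermediate becomes 3628.00 × 1554.86 — a scale of ×3.8392.
The scan scales with it: width 540.00 × 3.8392 ≈ 2073.14.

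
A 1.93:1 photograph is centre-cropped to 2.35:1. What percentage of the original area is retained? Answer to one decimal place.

Going from 1.93:1 to 2.35:1 means cutting height while keeping width.
Fraction kept = (1.930)/(2.350) ≈ 82.13%.

82.1%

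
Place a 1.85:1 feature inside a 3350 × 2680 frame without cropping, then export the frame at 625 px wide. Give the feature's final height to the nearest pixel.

338 px

At 3350×2680 the feature is width-limited, so height = 3350 / 1.850 ≈ 1810.81 px.
Resizing to 625 px wide multiplies everything by 0.1866: 1810.81 → 337.84 px.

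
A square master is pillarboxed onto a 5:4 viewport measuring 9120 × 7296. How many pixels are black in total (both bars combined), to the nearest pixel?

13307904 pixels

Since 1.000 < 1.250, the master is height-limited.
The master is 7296 × 1/1 ≈ 7296.0000 px wide.
Leftover width: 9120 − 7296.0000 = 1824.0000 px.
Across the 7296-px span: 1824.0000 × 7296 ≈ 13307904 px.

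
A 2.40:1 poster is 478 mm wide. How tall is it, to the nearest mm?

Height = 478 / 2.400 = 199.17.

199 mm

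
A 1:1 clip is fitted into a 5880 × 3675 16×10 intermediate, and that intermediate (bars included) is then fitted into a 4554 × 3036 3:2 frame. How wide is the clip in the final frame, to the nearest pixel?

2846 px

Inside the 5880×3675 canvas the clip is height-limited at 3675.00 × 3675.00.
Second fit — the 16×10 canvas into 4554×3036 spans the width: 4554.00 × 2846.25 (×0.7745 from 5880×3675).
So the clip's width is 3675.00 × 0.7745 ≈ 2846.25.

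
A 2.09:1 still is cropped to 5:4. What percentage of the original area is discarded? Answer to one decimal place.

5:4 is narrower than 2.09:1, so the crop keeps the full height and trims the width.
Fraction kept = (1.250)/(2.090) ≈ 59.81%, so 40.19% is lost.

40.2%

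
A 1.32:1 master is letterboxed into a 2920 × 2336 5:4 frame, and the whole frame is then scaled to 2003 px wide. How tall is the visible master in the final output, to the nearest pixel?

In the 2920×2336 frame the master fills the width: height = 2920 / 1.320 ≈ 2212.12 px.
The frame scales by 2003/2920 = 0.6860; 2212.12 × 0.6860 ≈ 1517.42 px.

1517 px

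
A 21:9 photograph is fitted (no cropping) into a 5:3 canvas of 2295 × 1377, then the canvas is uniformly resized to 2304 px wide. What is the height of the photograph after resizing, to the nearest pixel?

At 2295×1377 the photograph is width-limited, so height = 2295 × 9/21 ≈ 983.57 px.
The frame scales by 2304/2295 = 1.0039; 983.57 × 1.0039 ≈ 987.43 px.

987 px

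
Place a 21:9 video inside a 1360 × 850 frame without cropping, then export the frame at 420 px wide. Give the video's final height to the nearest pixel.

At 1360×850 the video is width-limited, so height = 1360 × 9/21 ≈ 582.86 px.
Scaling 1360 → 420 is ×0.3088, so the height becomes 582.86 × 0.3088 ≈ 180.00 px.

180 px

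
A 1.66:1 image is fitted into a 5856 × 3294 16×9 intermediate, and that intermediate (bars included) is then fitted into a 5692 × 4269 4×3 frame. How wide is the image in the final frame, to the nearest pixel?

5315 px

1.66:1 in 5856×3294: fills the height, so the image is 5468.04 × 3294.00.
Second fit — the 16×9 canvas into 5692×4269 spans the width: 5692.00 × 3201.75 (×0.9720 from 5856×3294).
So the image's width is 5468.04 × 0.9720 ≈ 5314.90.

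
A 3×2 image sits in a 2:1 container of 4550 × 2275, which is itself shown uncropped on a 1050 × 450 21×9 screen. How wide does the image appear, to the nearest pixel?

Inside the 4550×2275 canvas the image is height-limited at 3412.50 × 2275.00.
2:1 in 1050×450: fills the height, so the intermediate becomes 900.00 × 450.00 — a scale of ×0.1978.
So the image's width is 3412.50 × 0.1978 ≈ 675.00.

675 px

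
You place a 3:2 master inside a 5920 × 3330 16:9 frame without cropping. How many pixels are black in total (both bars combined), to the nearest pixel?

3:2 is narrower than 16:9, so it spans the full height.
The master is 3330 × 3/2 ≈ 4995.0000 px wide.
5920 − 4995.0000 = 925.0000 px of bars.
That's 925.0000 × 3330 ≈ 3080250 black pixels.

3080250 pixels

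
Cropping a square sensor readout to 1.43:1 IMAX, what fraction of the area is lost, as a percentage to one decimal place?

30.1%

The width stays; only height is cut (since 1.43:1 IMAX is wider than square).
(1.000)/(1.430) ≈ 0.699 of the area survives, leaving 30.07% discarded.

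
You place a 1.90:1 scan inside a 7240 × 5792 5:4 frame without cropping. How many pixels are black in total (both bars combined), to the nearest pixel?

14345869 pixels

1.90:1 is wider than 5:4, so it spans the full width.
That makes the image 3810.5263 px tall (7240 / 1.900).
5792 − 3810.5263 = 1981.4737 px of bars.
Across the 7240-px span: 1981.4737 × 7240 ≈ 14345869 px.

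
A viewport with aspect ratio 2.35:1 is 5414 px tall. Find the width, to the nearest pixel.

5414 × 2.350 = 12722.90.

12723 px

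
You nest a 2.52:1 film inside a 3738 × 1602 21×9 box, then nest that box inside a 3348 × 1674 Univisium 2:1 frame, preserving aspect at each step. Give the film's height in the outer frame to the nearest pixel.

2.52:1 in 3738×1602: fills the width, so the film is 3738.00 × 1483.33.
The 21×9 canvas is width-limited in 3348×1674, giving 3348.00 × 1434.86; scale factor 0.8957.
The film scales with it: height 1483.33 × 0.8957 ≈ 1328.57.

1329 px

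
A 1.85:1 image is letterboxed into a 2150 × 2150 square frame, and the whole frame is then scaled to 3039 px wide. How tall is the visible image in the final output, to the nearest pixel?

Fitted into 2150×2150, the image spans the width; its height is 2150 / 1.850 ≈ 1162.16 px.
Resizing to 3039 px wide multiplies everything by 1.4135: 1162.16 → 1642.70 px.

1643 px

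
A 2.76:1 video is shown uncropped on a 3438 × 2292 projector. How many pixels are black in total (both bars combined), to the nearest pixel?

3597344 pixels

2.76:1 is wider than 3:2, so it spans the full width.
The video is 3438 / 2.760 ≈ 1245.6522 px tall.
Leftover height: 2292 − 1245.6522 = 1046.3478 px.
Across the 3438-px span: 1046.3478 × 3438 ≈ 3597344 px.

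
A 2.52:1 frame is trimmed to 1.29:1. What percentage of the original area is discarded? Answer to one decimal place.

1.29:1 is narrower than 2.52:1, so the crop keeps the full height and trims the width.
(1.290)/(2.520) ≈ 0.512 of the area survives, leaving 48.81% discarded.

48.8%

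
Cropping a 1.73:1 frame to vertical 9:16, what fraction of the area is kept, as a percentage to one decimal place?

32.5%

The height stays; only width is cut (since vertical 9:16 is narrower than 1.73:1).
Area ratio = (0.562)/(1.730) = 32.51% retained.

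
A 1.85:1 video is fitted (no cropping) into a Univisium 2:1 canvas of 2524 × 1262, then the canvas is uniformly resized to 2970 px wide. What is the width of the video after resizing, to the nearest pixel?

At 2524×1262 the video is height-limited, so width = 1262 × 1.850 ≈ 2334.70 px.
The frame scales by 2970/2524 = 1.1767; 2334.70 × 1.1767 ≈ 2747.25 px.

2747 px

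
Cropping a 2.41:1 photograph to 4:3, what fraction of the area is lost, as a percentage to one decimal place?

44.7%

4:3 is narrower than 2.41:1, so the crop keeps the full height and trims the width.
(1.333)/(2.410) ≈ 0.553 of the area survives, leaving 44.67% discarded.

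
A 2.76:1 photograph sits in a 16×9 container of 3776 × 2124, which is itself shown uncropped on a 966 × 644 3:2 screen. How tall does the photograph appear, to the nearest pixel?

Inside the 3776×2124 canvas the photograph is width-limited at 3776.00 × 1368.12.
16×9 in 966×644: fills the width, so the intermediate becomes 966.00 × 543.38 — a scale of ×0.2558.
The photograph scales with it: height 1368.12 × 0.2558 ≈ 350.00.

350 px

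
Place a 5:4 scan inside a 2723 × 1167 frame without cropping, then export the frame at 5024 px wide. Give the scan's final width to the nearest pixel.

In the 2723×1167 frame the scan fills the height: width = 1167 × 5/4 ≈ 1458.75 px.
The frame scales by 5024/2723 = 1.8450; 1458.75 × 1.8450 ≈ 2691.43 px.

2691 px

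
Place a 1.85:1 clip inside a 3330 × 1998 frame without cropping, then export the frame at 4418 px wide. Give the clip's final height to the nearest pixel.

2388 px

At 3330×1998 the clip is width-limited, so height = 3330 / 1.850 ≈ 1800.00 px.
Resizing to 4418 px wide multiplies everything by 1.3267: 1800.00 → 2388.11 px.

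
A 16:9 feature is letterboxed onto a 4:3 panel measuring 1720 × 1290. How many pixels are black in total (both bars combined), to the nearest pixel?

554700 pixels

Since 1.778 > 1.333, the feature is width-limited.
Content height = 1720 × 9/16 ≈ 967.5000 px.
Black = 1290 − 967.5000 = 322.5000 px.
Across the 1720-px span: 322.5000 × 1720 ≈ 554700 px.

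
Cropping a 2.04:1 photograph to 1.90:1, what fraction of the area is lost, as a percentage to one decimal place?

6.9%

The height stays; only width is cut (since 1.90:1 is narrower than 2.04:1).
(1.900)/(2.040) ≈ 0.931 of the area survives, leaving 6.86% discarded.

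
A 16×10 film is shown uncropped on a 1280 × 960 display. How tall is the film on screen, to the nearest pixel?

800 px

Since 1.600 > 1.333, the film is width-limited.
The film is 1280 × 10/16 ≈ 800.00 px tall.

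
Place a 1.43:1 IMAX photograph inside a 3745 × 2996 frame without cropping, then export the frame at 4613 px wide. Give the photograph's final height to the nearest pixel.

At 3745×2996 the photograph is width-limited, so height = 3745 / 1.430 ≈ 2618.88 px.
The frame scales by 4613/3745 = 1.2318; 2618.88 × 1.2318 ≈ 3225.87 px.

3226 px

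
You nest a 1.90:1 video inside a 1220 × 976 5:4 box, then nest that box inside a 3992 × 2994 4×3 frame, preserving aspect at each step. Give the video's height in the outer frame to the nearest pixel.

1970 px

Inside the 1220×976 canvas the video is width-limited at 1220.00 × 642.11.
The 5:4 canvas is height-limited in 3992×2994, giving 3742.50 × 2994.00; scale factor 3.0676.
So the video's height is 642.11 × 3.0676 ≈ 1969.74.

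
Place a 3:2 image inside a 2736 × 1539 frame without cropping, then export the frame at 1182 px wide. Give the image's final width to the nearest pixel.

997 px

At 2736×1539 the image is height-limited, so width = 1539 × 3/2 ≈ 2308.50 px.
Resizing to 1182 px wide multiplies everything by 0.4320: 2308.50 → 997.31 px.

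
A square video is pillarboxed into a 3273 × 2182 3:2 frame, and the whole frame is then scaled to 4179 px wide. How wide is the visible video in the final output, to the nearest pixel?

At 3273×2182 the video is height-limited, so width = 2182 × 1/1 ≈ 2182.00 px.
The frame scales by 4179/3273 = 1.2768; 2182.00 × 1.2768 ≈ 2786.00 px.

2786 px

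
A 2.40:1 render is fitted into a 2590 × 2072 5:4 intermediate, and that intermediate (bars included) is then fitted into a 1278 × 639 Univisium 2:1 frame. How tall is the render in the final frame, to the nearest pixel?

First fit — 2.40:1 into 2590×2072 spans the width: 2590.00 × 1079.17.
The 5:4 canvas is height-limited in 1278×639, giving 798.75 × 639.00; scale factor 0.3084.
So the render's height is 1079.17 × 0.3084 ≈ 332.81.

333 px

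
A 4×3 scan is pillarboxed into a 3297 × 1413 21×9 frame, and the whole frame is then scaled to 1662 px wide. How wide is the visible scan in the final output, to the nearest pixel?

950 px

In the 3297×1413 frame the scan fills the height: width = 1413 × 4/3 ≈ 1884.00 px.
Resizing to 1662 px wide multiplies everything by 0.5041: 1884.00 → 949.71 px.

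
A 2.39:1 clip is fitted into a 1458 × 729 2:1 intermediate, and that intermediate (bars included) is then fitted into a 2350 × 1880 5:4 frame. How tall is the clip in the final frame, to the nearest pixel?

983 px

2.39:1 in 1458×729: fills the width, so the clip is 1458.00 × 610.04.
2:1 in 2350×1880: fills the width, so the intermediate becomes 2350.00 × 1175.00 — a scale of ×1.6118.
Applying the same ×1.6118: 610.04 → 983.26.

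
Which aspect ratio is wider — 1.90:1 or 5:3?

1.9 and 5:3 = 1.667; 1.9 > 1.667.

1.90:1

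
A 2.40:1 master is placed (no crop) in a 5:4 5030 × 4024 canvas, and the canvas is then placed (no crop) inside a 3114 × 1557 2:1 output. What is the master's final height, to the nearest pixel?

811 px

2.40:1 in 5030×4024: fills the width, so the master is 5030.00 × 2095.83.
Second fit — the 5:4 canvas into 3114×1557 spans the height: 1946.25 × 1557.00 (×0.3869 from 5030×4024).
So the master's height is 2095.83 × 0.3869 ≈ 810.94.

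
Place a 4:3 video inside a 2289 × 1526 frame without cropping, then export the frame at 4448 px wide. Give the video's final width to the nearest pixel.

3954 px

In the 2289×1526 frame the video fills the height: width = 1526 × 4/3 ≈ 2034.67 px.
Scaling 2289 → 4448 is ×1.9432, so the width becomes 2034.67 × 1.9432 ≈ 3953.78 px.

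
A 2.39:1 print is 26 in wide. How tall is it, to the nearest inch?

11 in

Height = 26 / 2.390 = 10.88.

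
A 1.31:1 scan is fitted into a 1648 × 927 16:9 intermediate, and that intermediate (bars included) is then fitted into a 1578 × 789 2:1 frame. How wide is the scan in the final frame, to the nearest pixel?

1034 px

Inside the 1648×927 canvas the scan is height-limited at 1214.37 × 927.00.
Second fit — the 16:9 canvas into 1578×789 spans the height: 1402.67 × 789.00 (×0.8511 from 1648×927).
So the scan's width is 1214.37 × 0.8511 ≈ 1033.59.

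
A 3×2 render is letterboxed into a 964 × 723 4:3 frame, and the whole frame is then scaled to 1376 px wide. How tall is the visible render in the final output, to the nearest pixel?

At 964×723 the render is width-limited, so height = 964 × 2/3 ≈ 642.67 px.
Resizing to 1376 px wide multiplies everything by 1.4274: 642.67 → 917.33 px.

917 px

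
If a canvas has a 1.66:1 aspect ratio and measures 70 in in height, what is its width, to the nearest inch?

116 in

70 × 1.660 = 116.20.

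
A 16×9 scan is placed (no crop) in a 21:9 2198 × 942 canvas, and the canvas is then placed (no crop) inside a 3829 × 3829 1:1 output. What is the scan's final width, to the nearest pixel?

First fit — 16×9 into 2198×942 spans the height: 1674.67 × 942.00.
21:9 in 3829×3829: fills the width, so the intermediate becomes 3829.00 × 1641.00 — a scale of ×1.7420.
Applying the same ×1.7420: 1674.67 → 2917.33.

2917 px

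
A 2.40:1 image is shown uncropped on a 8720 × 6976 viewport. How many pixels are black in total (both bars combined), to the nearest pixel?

2.40:1 (2.400) > 5:4 (1.250), so the image fills the width.
The image is 8720 / 2.400 ≈ 3633.3333 px tall.
Leftover height: 6976 − 3633.3333 = 3342.6667 px.
Across the 8720-px span: 3342.6667 × 8720 ≈ 29148053 px.

29148053 pixels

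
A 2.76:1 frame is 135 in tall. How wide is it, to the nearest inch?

At 2.76:1, 135 × 2.760 ≈ 372.60.

373 in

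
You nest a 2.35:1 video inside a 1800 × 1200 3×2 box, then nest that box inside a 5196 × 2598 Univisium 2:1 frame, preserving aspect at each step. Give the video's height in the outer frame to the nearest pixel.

2.35:1 in 1800×1200: fills the width, so the video is 1800.00 × 765.96.
The 3×2 canvas is height-limited in 5196×2598, giving 3897.00 × 2598.00; scale factor 2.1650.
So the video's height is 765.96 × 2.1650 ≈ 1658.30.

1658 px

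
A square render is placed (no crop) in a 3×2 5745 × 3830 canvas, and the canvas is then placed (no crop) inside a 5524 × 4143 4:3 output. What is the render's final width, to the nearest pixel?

Inside the 5745×3830 canvas the render is height-limited at 3830.00 × 3830.00.
The 3×2 canvas is width-limited in 5524×4143, giving 5524.00 × 3682.67; scale factor 0.9615.
So the render's width is 3830.00 × 0.9615 ≈ 3682.67.

3683 px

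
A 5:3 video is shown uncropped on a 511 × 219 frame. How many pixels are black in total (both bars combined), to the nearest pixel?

5:3 is narrower than 21×9, so it spans the full height.
Content width = 219 × 5/3 ≈ 365.0000 px.
511 − 365.0000 = 146.0000 px of bars.
Bar area = 146.0000 × 219 ≈ 31974 px.

31974 pixels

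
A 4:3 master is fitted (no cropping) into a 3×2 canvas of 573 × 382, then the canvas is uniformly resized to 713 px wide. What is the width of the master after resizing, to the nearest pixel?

At 573×382 the master is height-limited, so width = 382 × 4/3 ≈ 509.33 px.
Resizing to 713 px wide multiplies everything by 1.2443: 509.33 → 633.78 px.

634 px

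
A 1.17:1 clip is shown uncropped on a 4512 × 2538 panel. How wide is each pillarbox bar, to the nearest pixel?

771 px

Since 1.170 < 1.778, the clip is height-limited.
That makes the image 2969.46 px wide (2538 × 1.170).
Leftover width: 4512 − 2969.46 = 1542.54 px → 771.27 each side.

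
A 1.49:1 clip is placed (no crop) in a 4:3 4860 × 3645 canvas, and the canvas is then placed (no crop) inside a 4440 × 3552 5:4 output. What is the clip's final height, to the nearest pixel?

Inside the 4860×3645 canvas the clip is width-limited at 4860.00 × 3261.74.
4:3 in 4440×3552: fills the width, so the intermediate becomes 4440.00 × 3330.00 — a scale of ×0.9136.
Applying the same ×0.9136: 3261.74 → 2979.87.

2980 px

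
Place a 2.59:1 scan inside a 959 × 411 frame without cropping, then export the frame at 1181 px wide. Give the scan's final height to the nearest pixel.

456 px

At 959×411 the scan is width-limited, so height = 959 / 2.590 ≈ 370.27 px.
The frame scales by 1181/959 = 1.2315; 370.27 × 1.2315 ≈ 455.98 px.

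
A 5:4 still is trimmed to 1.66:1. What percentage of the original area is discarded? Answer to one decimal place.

Going from 5:4 to 1.66:1 means cutting height while keeping width.
Fraction kept = (1.250)/(1.660) ≈ 75.30%, so 24.70% is lost.

24.7%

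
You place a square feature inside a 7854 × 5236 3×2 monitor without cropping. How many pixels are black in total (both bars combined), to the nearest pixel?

square (1.000) < 3×2 (1.500), so the feature fills the height.
Content width = 5236 × 1/1 ≈ 5236.0000 px.
Leftover width: 7854 − 5236.0000 = 2618.0000 px.
Bar area = 2618.0000 × 5236 ≈ 13707848 px.

13707848 pixels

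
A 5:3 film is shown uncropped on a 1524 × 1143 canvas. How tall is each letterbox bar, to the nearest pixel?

5:3 is wider than 4:3, so it spans the full width.
Content height = 1524 × 3/5 ≈ 914.40 px.
Leftover height: 1143 − 914.40 = 228.60 px → 114.30 each side.

114 px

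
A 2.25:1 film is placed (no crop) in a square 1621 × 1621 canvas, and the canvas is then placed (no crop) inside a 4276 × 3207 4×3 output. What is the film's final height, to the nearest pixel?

First fit — 2.25:1 into 1621×1621 spans the width: 1621.00 × 720.44.
The square canvas is height-limited in 4276×3207, giving 3207.00 × 3207.00; scale factor 1.9784.
So the film's height is 720.44 × 1.9784 ≈ 1425.33.

1425 px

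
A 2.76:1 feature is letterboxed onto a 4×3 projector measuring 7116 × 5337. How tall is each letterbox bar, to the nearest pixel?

2.76:1 (2.760) > 4×3 (1.333), so the feature fills the width.
The feature is 7116 / 2.760 ≈ 2578.26 px tall.
Leftover height: 5337 − 2578.26 = 2758.74 px → 1379.37 each side.

1379 px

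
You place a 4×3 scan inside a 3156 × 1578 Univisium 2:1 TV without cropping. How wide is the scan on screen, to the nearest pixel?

4×3 is narrower than Univisium 2:1, so it spans the full height.
That makes the image 2104.00 px wide (1578 × 4/3).

2104 px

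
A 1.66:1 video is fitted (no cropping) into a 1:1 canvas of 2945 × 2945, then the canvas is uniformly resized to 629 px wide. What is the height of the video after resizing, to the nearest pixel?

379 px

Fitted into 2945×2945, the video spans the width; its height is 2945 / 1.660 ≈ 1774.10 px.
Scaling 2945 → 629 is ×0.2136, so the height becomes 1774.10 × 0.2136 ≈ 378.92 px.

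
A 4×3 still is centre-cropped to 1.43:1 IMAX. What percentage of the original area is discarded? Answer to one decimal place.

1.43:1 IMAX is wider than 4×3, so the crop keeps the full width and trims the height.
Fraction kept = (1.333)/(1.430) ≈ 93.24%, so 6.76% is lost.

6.8%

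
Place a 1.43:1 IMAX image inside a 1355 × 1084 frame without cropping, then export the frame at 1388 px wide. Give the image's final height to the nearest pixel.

971 px

At 1355×1084 the image is width-limited, so height = 1355 / 1.430 ≈ 947.55 px.
The frame scales by 1388/1355 = 1.0244; 947.55 × 1.0244 ≈ 970.63 px.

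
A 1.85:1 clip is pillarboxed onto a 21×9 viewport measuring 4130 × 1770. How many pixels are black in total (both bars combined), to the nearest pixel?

1514235 pixels

1.85:1 (1.850) < 21×9 (2.333), so the clip fills the height.
Content width = 1770 × 1.850 ≈ 3274.5000 px.
Black = 4130 − 3274.5000 = 855.5000 px.
That's 855.5000 × 1770 ≈ 1514235 black pixels.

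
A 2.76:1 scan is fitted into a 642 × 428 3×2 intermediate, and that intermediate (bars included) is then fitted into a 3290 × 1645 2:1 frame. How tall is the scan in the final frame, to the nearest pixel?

Inside the 642×428 canvas the scan is width-limited at 642.00 × 232.61.
Second fit — the 3×2 canvas into 3290×1645 spans the height: 2467.50 × 1645.00 (×3.8435 from 642×428).
The scan scales with it: height 232.61 × 3.8435 ≈ 894.02.

894 px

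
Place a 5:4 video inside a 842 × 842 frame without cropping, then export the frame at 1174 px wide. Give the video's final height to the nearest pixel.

Fitted into 842×842, the video spans the width; its height is 842 × 4/5 ≈ 673.60 px.
Scaling 842 → 1174 is ×1.3943, so the height becomes 673.60 × 1.3943 ≈ 939.20 px.

939 px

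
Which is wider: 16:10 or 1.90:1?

1.90:1

16:10 = 1.6 and 1.9; 1.9 > 1.6.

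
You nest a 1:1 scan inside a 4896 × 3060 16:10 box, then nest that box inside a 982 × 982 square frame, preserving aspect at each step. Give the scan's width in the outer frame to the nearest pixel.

1:1 in 4896×3060: fills the height, so the scan is 3060.00 × 3060.00.
The 16:10 canvas is width-limited in 982×982, giving 982.00 × 613.75; scale factor 0.2006.
Applying the same ×0.2006: 3060.00 → 613.75.

614 px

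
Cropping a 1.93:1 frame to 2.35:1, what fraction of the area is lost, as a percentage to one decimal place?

2.35:1 is wider than 1.93:1, so the crop keeps the full width and trims the height.
Fraction kept = (1.930)/(2.350) ≈ 82.13%, so 17.87% is lost.

17.9%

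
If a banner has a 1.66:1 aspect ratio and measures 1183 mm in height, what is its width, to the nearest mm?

At 1.66:1, 1183 × 1.660 ≈ 1963.78.

1964 mm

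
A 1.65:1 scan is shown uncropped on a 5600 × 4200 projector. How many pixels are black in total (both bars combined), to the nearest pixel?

1.65:1 is wider than 4×3, so it spans the full width.
Content height = 5600 / 1.650 ≈ 3393.9394 px.
4200 − 3393.9394 = 806.0606 px of bars.
Across the 5600-px span: 806.0606 × 5600 ≈ 4513939 px.

4513939 pixels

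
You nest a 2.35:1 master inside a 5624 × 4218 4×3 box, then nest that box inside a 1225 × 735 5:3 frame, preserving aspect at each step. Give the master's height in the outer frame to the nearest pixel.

417 px

First fit — 2.35:1 into 5624×4218 spans the width: 5624.00 × 2393.19.
The 4×3 canvas is height-limited in 1225×735, giving 980.00 × 735.00; scale factor 0.1743.
The master scales with it: height 2393.19 × 0.1743 ≈ 417.02.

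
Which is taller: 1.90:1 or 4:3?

4:3

1.9 and 4:3 = 1.333; 1.9 > 1.333. The smaller width-to-height ratio is the taller frame.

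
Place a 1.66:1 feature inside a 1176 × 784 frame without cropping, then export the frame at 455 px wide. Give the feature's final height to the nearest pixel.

Fitted into 1176×784, the feature spans the width; its height is 1176 / 1.660 ≈ 708.43 px.
Scaling 1176 → 455 is ×0.3869, so the height becomes 708.43 × 0.3869 ≈ 274.10 px.

274 px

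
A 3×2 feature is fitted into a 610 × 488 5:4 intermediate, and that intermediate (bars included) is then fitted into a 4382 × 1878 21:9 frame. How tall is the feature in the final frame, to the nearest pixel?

First fit — 3×2 into 610×488 spans the width: 610.00 × 406.67.
Second fit — the 5:4 canvas into 4382×1878 spans the height: 2347.50 × 1878.00 (×3.8484 from 610×488).
So the feature's height is 406.67 × 3.8484 ≈ 1565.00.

1565 px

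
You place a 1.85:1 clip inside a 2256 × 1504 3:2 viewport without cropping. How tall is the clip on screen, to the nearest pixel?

1.85:1 is wider than 3:2, so it spans the full width.
Content height = 2256 / 1.850 ≈ 1219.46 px.

1219 px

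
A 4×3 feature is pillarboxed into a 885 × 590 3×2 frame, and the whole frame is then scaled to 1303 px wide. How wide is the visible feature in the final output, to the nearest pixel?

Fitted into 885×590, the feature spans the height; its width is 590 × 4/3 ≈ 786.67 px.
Resizing to 1303 px wide multiplies everything by 1.4723: 786.67 → 1158.22 px.

1158 px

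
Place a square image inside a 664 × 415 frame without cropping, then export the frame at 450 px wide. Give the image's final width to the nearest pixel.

Fitted into 664×415, the image spans the height; its width is 415 × 1/1 ≈ 415.00 px.
Scaling 664 → 450 is ×0.6777, so the width becomes 415.00 × 0.6777 ≈ 281.25 px.

281 px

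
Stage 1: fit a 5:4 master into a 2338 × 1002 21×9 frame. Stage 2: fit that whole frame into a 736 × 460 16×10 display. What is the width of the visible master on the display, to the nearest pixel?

394 px

First fit — 5:4 into 2338×1002 spans the height: 1252.50 × 1002.00.
Second fit — the 21×9 canvas into 736×460 spans the width: 736.00 × 315.43 (×0.3148 from 2338×1002).
So the master's width is 1252.50 × 0.3148 ≈ 394.29.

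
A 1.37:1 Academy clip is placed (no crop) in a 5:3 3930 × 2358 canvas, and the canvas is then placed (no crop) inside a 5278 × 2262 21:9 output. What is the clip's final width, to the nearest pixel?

3099 px

First fit — 1.37:1 Academy into 3930×2358 spans the height: 3230.46 × 2358.00.
Second fit — the 5:3 canvas into 5278×2262 spans the height: 3770.00 × 2262.00 (×0.9593 from 3930×2358).
The clip scales with it: width 3230.46 × 0.9593 ≈ 3098.94.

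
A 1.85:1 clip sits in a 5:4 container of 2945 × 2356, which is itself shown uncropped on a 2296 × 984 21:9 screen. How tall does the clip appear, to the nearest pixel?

1.85:1 in 2945×2356: fills the width, so the clip is 2945.00 × 1591.89.
Second fit — the 5:4 canvas into 2296×984 spans the height: 1230.00 × 984.00 (×0.4177 from 2945×2356).
The clip scales with it: height 1591.89 × 0.4177 ≈ 664.86.

665 px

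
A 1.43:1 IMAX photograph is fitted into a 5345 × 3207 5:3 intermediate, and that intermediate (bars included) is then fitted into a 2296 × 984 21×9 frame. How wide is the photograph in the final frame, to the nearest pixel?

1407 px

First fit — 1.43:1 IMAX into 5345×3207 spans the height: 4586.01 × 3207.00.
The 5:3 canvas is height-limited in 2296×984, giving 1640.00 × 984.00; scale factor 0.3068.
So the photograph's width is 4586.01 × 0.3068 ≈ 1407.12.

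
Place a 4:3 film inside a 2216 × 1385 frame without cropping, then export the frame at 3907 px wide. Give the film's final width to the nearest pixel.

3256 px

At 2216×1385 the film is height-limited, so width = 1385 × 4/3 ≈ 1846.67 px.
Resizing to 3907 px wide multiplies everything by 1.7631: 1846.67 → 3255.83 px.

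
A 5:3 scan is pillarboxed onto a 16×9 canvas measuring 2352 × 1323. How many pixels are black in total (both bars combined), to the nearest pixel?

194481 pixels

5:3 (1.667) < 16×9 (1.778), so the scan fills the height.
Content width = 1323 × 5/3 ≈ 2205.0000 px.
Black = 2352 − 2205.0000 = 147.0000 px.
Across the 1323-px span: 147.0000 × 1323 ≈ 194481 px.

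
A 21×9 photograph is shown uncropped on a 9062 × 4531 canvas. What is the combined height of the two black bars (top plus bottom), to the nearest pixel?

647 px

21×9 (2.333) > 2:1 (2.000), so the photograph fills the width.
Content height = 9062 × 9/21 ≈ 3883.71 px.
4531 − 3883.71 = 647.29 px of bars.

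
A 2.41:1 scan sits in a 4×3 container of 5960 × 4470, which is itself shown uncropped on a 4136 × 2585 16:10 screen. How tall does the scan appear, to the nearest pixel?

1430 px

First fit — 2.41:1 into 5960×4470 spans the width: 5960.00 × 2473.03.
The 4×3 canvas is height-limited in 4136×2585, giving 3446.67 × 2585.00; scale factor 0.5783.
Applying the same ×0.5783: 2473.03 → 1430.15.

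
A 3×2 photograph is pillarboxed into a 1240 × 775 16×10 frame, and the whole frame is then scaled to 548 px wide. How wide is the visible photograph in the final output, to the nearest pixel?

514 px

Fitted into 1240×775, the photograph spans the height; its width is 775 × 3/2 ≈ 1162.50 px.
Scaling 1240 → 548 is ×0.4419, so the width becomes 1162.50 × 0.4419 ≈ 513.75 px.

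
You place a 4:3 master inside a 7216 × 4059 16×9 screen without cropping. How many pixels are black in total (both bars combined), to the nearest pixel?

7322436 pixels

Since 1.333 < 1.778, the master is height-limited.
That makes the image 5412.0000 px wide (4059 × 4/3).
7216 − 5412.0000 = 1804.0000 px of bars.
Across the 4059-px span: 1804.0000 × 4059 ≈ 7322436 px.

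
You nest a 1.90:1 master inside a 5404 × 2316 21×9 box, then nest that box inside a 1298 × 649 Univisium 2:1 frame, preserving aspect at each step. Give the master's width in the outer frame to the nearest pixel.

1057 px

1.90:1 in 5404×2316: fills the height, so the master is 4400.40 × 2316.00.
The 21×9 canvas is width-limited in 1298×649, giving 1298.00 × 556.29; scale factor 0.2402.
Applying the same ×0.2402: 4400.40 → 1056.94.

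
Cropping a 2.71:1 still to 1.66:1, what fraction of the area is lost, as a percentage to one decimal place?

38.7%

1.66:1 is narrower than 2.71:1, so the crop keeps the full height and trims the width.
(1.660)/(2.710) ≈ 0.613 of the area survives, leaving 38.75% discarded.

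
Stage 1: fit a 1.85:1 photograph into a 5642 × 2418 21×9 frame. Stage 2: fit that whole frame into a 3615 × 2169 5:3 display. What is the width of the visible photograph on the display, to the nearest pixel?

First fit — 1.85:1 into 5642×2418 spans the height: 4473.30 × 2418.00.
21×9 in 3615×2169: fills the width, so the intermediate becomes 3615.00 × 1549.29 — a scale of ×0.6407.
So the photograph's width is 4473.30 × 0.6407 ≈ 2866.18.

2866 px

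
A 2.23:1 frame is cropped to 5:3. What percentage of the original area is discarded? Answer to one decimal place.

5:3 is narrower than 2.23:1, so the crop keeps the full height and trims the width.
Area ratio = (1.667)/(2.230) = 74.74%; the remaining 25.26% is cropped out.

25.3%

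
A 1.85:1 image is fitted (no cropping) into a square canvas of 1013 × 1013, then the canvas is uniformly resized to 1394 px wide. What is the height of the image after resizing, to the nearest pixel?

754 px

In the 1013×1013 frame the image fills the width: height = 1013 / 1.850 ≈ 547.57 px.
The frame scales by 1394/1013 = 1.3761; 547.57 × 1.3761 ≈ 753.51 px.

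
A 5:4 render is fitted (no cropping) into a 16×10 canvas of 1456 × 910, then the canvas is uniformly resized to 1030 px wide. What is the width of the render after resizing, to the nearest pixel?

805 px

In the 1456×910 frame the render fills the height: width = 910 × 5/4 ≈ 1137.50 px.
The frame scales by 1030/1456 = 0.7074; 1137.50 × 0.7074 ≈ 804.69 px.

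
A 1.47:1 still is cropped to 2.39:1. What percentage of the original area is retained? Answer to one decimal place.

The width stays; only height is cut (since 2.39:1 is wider than 1.47:1).
Fraction kept = (1.470)/(2.390) ≈ 61.51%.

61.5%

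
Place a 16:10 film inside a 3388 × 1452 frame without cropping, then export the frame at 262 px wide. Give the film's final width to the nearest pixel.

In the 3388×1452 frame the film fills the height: width = 1452 × 16/10 ≈ 2323.20 px.
The frame scales by 262/3388 = 0.0773; 2323.20 × 0.0773 ≈ 179.66 px.

180 px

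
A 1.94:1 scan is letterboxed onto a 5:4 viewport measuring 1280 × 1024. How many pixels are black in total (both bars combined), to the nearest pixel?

466184 pixels

1.94:1 (1.940) > 5:4 (1.250), so the scan fills the width.
That makes the image 659.7938 px tall (1280 / 1.940).
Leftover height: 1024 − 659.7938 = 364.2062 px.
Bar area = 364.2062 × 1280 ≈ 466184 px.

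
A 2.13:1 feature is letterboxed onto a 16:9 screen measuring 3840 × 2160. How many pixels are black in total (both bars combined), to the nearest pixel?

Since 2.130 > 1.778, the feature is width-limited.
Content height = 3840 / 2.130 ≈ 1802.8169 px.
2160 − 1802.8169 = 357.1831 px of bars.
Bar area = 357.1831 × 3840 ≈ 1371583 px.

1371583 pixels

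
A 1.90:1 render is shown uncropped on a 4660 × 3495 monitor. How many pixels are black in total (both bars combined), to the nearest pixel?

1.90:1 (1.900) > 4:3 (1.333), so the render fills the width.
Content height = 4660 / 1.900 ≈ 2452.6316 px.
3495 − 2452.6316 = 1042.3684 px of bars.
Bar area = 1042.3684 × 4660 ≈ 4857437 px.

4857437 pixels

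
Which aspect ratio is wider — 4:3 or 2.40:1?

4:3 = 1.333 and 2.4; 2.4 > 1.333.

2.40:1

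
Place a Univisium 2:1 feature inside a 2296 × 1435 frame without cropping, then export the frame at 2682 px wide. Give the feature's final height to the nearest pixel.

In the 2296×1435 frame the feature fills the width: height = 2296 × 1/2 ≈ 1148.00 px.
Resizing to 2682 px wide multiplies everything by 1.1681: 1148.00 → 1341.00 px.

1341 px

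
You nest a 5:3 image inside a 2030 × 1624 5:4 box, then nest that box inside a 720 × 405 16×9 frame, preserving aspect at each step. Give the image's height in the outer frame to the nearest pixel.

304 px

Inside the 2030×1624 canvas the image is width-limited at 2030.00 × 1218.00.
5:4 in 720×405: fills the height, so the intermediate becomes 506.25 × 405.00 — a scale of ×0.2494.
So the image's height is 1218.00 × 0.2494 ≈ 303.75.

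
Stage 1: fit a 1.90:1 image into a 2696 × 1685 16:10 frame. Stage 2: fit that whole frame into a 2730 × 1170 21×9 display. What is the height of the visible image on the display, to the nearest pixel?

985 px

First fit — 1.90:1 into 2696×1685 spans the width: 2696.00 × 1418.95.
Second fit — the 16:10 canvas into 2730×1170 spans the height: 1872.00 × 1170.00 (×0.6944 from 2696×1685).
Applying the same ×0.6944: 1418.95 → 985.26.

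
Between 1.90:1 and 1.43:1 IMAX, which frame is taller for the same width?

1.43:1 IMAX

1.9 and 1.43; 1.9 > 1.43. The smaller width-to-height ratio is the taller frame.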